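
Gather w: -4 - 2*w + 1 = -2*w - 3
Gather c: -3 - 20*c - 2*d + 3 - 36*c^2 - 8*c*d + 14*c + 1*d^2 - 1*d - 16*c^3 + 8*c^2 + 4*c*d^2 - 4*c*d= -16*c^3 - 28*c^2 + c*(4*d^2 - 12*d - 6) + d^2 - 3*d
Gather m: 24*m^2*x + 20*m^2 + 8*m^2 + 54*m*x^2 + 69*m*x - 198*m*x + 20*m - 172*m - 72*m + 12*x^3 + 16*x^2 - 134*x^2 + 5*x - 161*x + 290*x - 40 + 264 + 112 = m^2*(24*x + 28) + m*(54*x^2 - 129*x - 224) + 12*x^3 - 118*x^2 + 134*x + 336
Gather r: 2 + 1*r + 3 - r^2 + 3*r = -r^2 + 4*r + 5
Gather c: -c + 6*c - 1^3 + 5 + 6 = 5*c + 10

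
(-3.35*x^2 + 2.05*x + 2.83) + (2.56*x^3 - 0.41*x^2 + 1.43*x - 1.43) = 2.56*x^3 - 3.76*x^2 + 3.48*x + 1.4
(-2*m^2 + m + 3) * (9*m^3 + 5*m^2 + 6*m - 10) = -18*m^5 - m^4 + 20*m^3 + 41*m^2 + 8*m - 30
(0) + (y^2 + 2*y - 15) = y^2 + 2*y - 15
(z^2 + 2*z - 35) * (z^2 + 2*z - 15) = z^4 + 4*z^3 - 46*z^2 - 100*z + 525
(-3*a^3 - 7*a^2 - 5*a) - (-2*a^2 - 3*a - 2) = -3*a^3 - 5*a^2 - 2*a + 2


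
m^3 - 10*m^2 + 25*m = m*(m - 5)^2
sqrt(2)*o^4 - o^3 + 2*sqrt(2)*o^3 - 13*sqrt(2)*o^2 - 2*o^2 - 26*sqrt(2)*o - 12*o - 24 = (o + 2)*(o - 3*sqrt(2))*(o + 2*sqrt(2))*(sqrt(2)*o + 1)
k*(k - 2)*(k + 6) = k^3 + 4*k^2 - 12*k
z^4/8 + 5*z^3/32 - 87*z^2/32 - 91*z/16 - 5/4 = (z/4 + 1)*(z/2 + 1)*(z - 5)*(z + 1/4)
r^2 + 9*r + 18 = (r + 3)*(r + 6)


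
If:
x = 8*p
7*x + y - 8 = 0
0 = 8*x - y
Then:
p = 1/15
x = 8/15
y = 64/15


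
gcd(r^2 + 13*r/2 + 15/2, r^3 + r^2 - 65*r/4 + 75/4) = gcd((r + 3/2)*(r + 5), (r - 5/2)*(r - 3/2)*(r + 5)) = r + 5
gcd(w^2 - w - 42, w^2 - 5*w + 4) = 1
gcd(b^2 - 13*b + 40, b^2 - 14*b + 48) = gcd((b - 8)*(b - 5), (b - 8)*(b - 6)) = b - 8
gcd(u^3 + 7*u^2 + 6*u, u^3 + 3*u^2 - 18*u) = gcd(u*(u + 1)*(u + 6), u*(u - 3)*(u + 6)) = u^2 + 6*u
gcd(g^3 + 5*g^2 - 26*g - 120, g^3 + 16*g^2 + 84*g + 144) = g^2 + 10*g + 24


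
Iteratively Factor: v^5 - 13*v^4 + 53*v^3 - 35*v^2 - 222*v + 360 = (v - 3)*(v^4 - 10*v^3 + 23*v^2 + 34*v - 120) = (v - 3)^2*(v^3 - 7*v^2 + 2*v + 40) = (v - 5)*(v - 3)^2*(v^2 - 2*v - 8) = (v - 5)*(v - 4)*(v - 3)^2*(v + 2)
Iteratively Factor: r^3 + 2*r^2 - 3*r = (r - 1)*(r^2 + 3*r) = r*(r - 1)*(r + 3)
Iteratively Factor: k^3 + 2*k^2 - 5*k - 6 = (k + 1)*(k^2 + k - 6) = (k - 2)*(k + 1)*(k + 3)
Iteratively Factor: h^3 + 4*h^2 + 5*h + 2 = (h + 1)*(h^2 + 3*h + 2) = (h + 1)*(h + 2)*(h + 1)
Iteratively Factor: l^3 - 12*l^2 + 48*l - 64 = (l - 4)*(l^2 - 8*l + 16) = (l - 4)^2*(l - 4)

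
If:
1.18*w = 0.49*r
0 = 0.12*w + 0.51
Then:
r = -10.23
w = -4.25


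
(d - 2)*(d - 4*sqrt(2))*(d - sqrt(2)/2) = d^3 - 9*sqrt(2)*d^2/2 - 2*d^2 + 4*d + 9*sqrt(2)*d - 8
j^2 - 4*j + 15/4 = (j - 5/2)*(j - 3/2)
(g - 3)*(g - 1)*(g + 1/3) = g^3 - 11*g^2/3 + 5*g/3 + 1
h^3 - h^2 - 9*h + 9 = (h - 3)*(h - 1)*(h + 3)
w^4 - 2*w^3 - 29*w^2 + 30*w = w*(w - 6)*(w - 1)*(w + 5)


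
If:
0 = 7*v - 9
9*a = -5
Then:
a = -5/9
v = 9/7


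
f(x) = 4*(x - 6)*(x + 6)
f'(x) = 8*x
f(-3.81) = -85.94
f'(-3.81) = -30.48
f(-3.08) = -106.05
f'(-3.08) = -24.64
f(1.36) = -136.60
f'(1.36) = 10.88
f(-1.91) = -129.41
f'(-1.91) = -15.28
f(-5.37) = -28.65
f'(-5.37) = -42.96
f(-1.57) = -134.14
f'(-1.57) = -12.56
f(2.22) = -124.29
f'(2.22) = 17.76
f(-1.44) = -135.71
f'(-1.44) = -11.52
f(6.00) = 0.00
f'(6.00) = 48.00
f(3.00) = -108.00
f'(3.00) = 24.00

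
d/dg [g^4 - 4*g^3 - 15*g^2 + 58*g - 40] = 4*g^3 - 12*g^2 - 30*g + 58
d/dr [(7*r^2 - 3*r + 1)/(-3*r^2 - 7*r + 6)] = (-58*r^2 + 90*r - 11)/(9*r^4 + 42*r^3 + 13*r^2 - 84*r + 36)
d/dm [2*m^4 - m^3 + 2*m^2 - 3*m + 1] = 8*m^3 - 3*m^2 + 4*m - 3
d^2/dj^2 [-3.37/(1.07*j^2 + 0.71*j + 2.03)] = (7.716626*j^2 + 5.120378*j - 3.37*(2.14*j + 0.71)*(4.28*j + 1.42) + 14.639954)/(1.07*j^2 + 0.71*j + 2.03)^3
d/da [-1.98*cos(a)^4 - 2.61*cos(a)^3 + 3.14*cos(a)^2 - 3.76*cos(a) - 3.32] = (7.92*cos(a)^3 + 7.83*cos(a)^2 - 6.28*cos(a) + 3.76)*sin(a)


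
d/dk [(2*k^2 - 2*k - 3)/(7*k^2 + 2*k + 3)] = 18*k*(k + 3)/(49*k^4 + 28*k^3 + 46*k^2 + 12*k + 9)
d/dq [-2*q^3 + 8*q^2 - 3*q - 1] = -6*q^2 + 16*q - 3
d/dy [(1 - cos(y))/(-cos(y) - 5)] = -6*sin(y)/(cos(y) + 5)^2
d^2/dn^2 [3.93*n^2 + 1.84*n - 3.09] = 7.86000000000000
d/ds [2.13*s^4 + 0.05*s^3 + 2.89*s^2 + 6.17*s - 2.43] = 8.52*s^3 + 0.15*s^2 + 5.78*s + 6.17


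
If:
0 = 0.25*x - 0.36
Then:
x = 1.44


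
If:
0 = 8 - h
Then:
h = 8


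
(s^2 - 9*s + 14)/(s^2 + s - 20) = (s^2 - 9*s + 14)/(s^2 + s - 20)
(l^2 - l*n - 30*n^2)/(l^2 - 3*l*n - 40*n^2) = (l - 6*n)/(l - 8*n)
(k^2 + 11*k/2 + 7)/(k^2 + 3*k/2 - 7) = (k + 2)/(k - 2)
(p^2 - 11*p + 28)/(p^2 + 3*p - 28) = (p - 7)/(p + 7)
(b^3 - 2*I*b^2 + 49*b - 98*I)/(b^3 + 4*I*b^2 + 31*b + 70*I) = (b^2 - 9*I*b - 14)/(b^2 - 3*I*b + 10)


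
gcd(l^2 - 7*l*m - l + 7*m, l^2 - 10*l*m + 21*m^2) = l - 7*m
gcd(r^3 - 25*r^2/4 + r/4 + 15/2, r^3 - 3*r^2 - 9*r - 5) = r + 1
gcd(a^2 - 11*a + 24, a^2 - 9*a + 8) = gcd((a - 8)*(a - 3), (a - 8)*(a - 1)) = a - 8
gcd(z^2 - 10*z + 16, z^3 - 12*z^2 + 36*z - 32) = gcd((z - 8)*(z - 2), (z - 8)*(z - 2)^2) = z^2 - 10*z + 16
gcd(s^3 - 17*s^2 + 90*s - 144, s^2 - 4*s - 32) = s - 8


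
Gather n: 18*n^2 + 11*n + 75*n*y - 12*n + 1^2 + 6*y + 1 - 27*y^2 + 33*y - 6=18*n^2 + n*(75*y - 1) - 27*y^2 + 39*y - 4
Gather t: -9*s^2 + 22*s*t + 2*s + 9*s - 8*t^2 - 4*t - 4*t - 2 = -9*s^2 + 11*s - 8*t^2 + t*(22*s - 8) - 2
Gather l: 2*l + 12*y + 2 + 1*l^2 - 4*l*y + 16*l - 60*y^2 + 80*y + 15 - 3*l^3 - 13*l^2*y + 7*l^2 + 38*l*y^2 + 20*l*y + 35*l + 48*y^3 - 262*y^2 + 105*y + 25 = -3*l^3 + l^2*(8 - 13*y) + l*(38*y^2 + 16*y + 53) + 48*y^3 - 322*y^2 + 197*y + 42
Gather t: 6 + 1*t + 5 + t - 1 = 2*t + 10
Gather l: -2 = -2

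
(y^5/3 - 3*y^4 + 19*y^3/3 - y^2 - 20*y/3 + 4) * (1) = y^5/3 - 3*y^4 + 19*y^3/3 - y^2 - 20*y/3 + 4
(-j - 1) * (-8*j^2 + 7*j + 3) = 8*j^3 + j^2 - 10*j - 3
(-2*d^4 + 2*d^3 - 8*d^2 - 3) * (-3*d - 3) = 6*d^5 + 18*d^3 + 24*d^2 + 9*d + 9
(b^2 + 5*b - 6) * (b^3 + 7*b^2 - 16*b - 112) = b^5 + 12*b^4 + 13*b^3 - 234*b^2 - 464*b + 672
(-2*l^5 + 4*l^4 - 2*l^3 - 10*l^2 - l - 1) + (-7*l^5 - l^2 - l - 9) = -9*l^5 + 4*l^4 - 2*l^3 - 11*l^2 - 2*l - 10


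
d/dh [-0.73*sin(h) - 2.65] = -0.73*cos(h)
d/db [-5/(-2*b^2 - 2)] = -5*b/(b^2 + 1)^2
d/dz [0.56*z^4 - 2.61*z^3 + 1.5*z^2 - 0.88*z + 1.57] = 2.24*z^3 - 7.83*z^2 + 3.0*z - 0.88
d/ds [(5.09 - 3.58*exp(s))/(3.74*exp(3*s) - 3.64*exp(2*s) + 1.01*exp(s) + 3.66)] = (26.7784*exp(3*s) - 70.141*exp(2*s) + 37.0552*exp(s) - 18.2437)*exp(s)/(13.9876*exp(6*s) - 27.2272*exp(5*s) + 20.8044*exp(4*s) + 20.024*exp(3*s) - 25.6247*exp(2*s) + 7.3932*exp(s) + 13.3956)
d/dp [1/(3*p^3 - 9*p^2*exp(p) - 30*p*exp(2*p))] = (p^2*exp(p) - p^2 + 20*p*exp(2*p)/3 + 2*p*exp(p) + 10*exp(2*p)/3)/(p^2*(-p^2 + 3*p*exp(p) + 10*exp(2*p))^2)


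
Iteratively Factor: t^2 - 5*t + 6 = (t - 2)*(t - 3)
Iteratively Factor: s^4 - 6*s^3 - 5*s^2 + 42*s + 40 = (s + 1)*(s^3 - 7*s^2 + 2*s + 40) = (s - 4)*(s + 1)*(s^2 - 3*s - 10) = (s - 5)*(s - 4)*(s + 1)*(s + 2)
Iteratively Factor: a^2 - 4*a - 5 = (a - 5)*(a + 1)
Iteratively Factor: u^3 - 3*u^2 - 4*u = (u)*(u^2 - 3*u - 4) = u*(u - 4)*(u + 1)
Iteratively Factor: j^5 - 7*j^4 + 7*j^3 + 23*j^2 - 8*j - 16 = (j + 1)*(j^4 - 8*j^3 + 15*j^2 + 8*j - 16) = (j - 1)*(j + 1)*(j^3 - 7*j^2 + 8*j + 16) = (j - 4)*(j - 1)*(j + 1)*(j^2 - 3*j - 4) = (j - 4)*(j - 1)*(j + 1)^2*(j - 4)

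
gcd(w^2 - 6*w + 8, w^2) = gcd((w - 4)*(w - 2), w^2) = 1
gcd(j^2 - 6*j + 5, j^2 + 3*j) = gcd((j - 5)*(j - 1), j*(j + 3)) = 1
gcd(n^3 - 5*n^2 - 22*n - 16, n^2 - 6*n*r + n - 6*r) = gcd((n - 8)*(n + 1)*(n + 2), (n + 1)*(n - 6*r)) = n + 1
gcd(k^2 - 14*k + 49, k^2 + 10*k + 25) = 1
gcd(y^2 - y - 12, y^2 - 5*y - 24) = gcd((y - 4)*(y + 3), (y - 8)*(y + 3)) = y + 3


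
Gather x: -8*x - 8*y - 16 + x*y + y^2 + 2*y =x*(y - 8) + y^2 - 6*y - 16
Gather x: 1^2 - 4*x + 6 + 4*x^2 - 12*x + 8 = 4*x^2 - 16*x + 15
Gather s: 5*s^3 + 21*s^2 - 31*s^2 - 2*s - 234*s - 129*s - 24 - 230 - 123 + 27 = 5*s^3 - 10*s^2 - 365*s - 350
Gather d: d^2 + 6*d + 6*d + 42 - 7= d^2 + 12*d + 35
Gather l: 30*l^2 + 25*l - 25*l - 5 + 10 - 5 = 30*l^2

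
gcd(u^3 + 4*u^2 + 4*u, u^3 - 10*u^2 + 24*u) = u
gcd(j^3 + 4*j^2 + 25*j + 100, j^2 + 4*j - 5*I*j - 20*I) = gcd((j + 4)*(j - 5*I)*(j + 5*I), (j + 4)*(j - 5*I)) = j^2 + j*(4 - 5*I) - 20*I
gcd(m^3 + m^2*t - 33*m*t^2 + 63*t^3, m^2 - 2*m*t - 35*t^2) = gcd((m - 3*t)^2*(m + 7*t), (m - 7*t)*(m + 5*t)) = 1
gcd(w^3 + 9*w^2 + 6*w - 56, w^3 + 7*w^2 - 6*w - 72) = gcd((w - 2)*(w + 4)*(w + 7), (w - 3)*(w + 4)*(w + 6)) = w + 4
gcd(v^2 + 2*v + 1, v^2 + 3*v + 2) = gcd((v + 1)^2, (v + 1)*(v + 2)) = v + 1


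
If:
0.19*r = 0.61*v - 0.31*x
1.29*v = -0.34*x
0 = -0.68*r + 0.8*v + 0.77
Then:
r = 1.29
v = 0.14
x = -0.52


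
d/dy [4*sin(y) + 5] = 4*cos(y)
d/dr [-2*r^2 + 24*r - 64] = 24 - 4*r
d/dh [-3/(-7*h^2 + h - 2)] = 3*(1 - 14*h)/(7*h^2 - h + 2)^2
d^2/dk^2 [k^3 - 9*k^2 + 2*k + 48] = 6*k - 18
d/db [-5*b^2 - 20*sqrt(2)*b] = -10*b - 20*sqrt(2)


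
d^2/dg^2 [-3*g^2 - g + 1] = -6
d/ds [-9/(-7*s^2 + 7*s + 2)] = 63*(1 - 2*s)/(-7*s^2 + 7*s + 2)^2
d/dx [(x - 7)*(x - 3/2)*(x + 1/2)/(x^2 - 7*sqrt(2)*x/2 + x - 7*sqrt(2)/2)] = (4*x^4 - 28*sqrt(2)*x^3 + 8*x^3 - 57*x^2 + 70*sqrt(2)*x^2 - 42*x + 224*sqrt(2)*x - 21 - 14*sqrt(2))/(2*(2*x^4 - 14*sqrt(2)*x^3 + 4*x^3 - 28*sqrt(2)*x^2 + 51*x^2 - 14*sqrt(2)*x + 98*x + 49))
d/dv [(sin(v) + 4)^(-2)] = -2*cos(v)/(sin(v) + 4)^3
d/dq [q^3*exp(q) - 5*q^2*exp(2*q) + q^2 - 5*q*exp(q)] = q^3*exp(q) - 10*q^2*exp(2*q) + 3*q^2*exp(q) - 10*q*exp(2*q) - 5*q*exp(q) + 2*q - 5*exp(q)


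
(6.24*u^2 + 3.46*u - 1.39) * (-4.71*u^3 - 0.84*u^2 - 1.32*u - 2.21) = -29.3904*u^5 - 21.5382*u^4 - 4.5963*u^3 - 17.19*u^2 - 5.8118*u + 3.0719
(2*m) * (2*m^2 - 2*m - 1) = 4*m^3 - 4*m^2 - 2*m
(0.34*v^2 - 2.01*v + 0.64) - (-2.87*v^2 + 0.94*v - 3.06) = 3.21*v^2 - 2.95*v + 3.7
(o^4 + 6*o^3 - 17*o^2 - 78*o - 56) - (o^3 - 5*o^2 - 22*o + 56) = o^4 + 5*o^3 - 12*o^2 - 56*o - 112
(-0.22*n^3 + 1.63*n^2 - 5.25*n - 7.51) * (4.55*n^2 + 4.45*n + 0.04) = -1.001*n^5 + 6.4375*n^4 - 16.6428*n^3 - 57.4678*n^2 - 33.6295*n - 0.3004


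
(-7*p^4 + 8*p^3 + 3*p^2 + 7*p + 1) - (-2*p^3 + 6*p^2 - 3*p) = -7*p^4 + 10*p^3 - 3*p^2 + 10*p + 1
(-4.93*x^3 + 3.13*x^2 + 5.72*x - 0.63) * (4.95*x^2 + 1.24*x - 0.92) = -24.4035*x^5 + 9.3803*x^4 + 36.7308*x^3 + 1.0947*x^2 - 6.0436*x + 0.5796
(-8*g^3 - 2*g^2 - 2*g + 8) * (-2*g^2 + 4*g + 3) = 16*g^5 - 28*g^4 - 28*g^3 - 30*g^2 + 26*g + 24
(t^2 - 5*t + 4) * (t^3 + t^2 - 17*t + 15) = t^5 - 4*t^4 - 18*t^3 + 104*t^2 - 143*t + 60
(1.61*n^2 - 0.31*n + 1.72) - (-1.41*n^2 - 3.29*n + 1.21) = 3.02*n^2 + 2.98*n + 0.51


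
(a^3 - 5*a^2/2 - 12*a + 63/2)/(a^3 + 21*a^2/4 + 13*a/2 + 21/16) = 8*(a^2 - 6*a + 9)/(8*a^2 + 14*a + 3)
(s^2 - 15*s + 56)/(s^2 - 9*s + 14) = (s - 8)/(s - 2)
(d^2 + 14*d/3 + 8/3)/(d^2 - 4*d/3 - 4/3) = (d + 4)/(d - 2)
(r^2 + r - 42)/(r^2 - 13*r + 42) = (r + 7)/(r - 7)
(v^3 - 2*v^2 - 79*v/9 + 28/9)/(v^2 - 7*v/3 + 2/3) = (3*v^2 - 5*v - 28)/(3*(v - 2))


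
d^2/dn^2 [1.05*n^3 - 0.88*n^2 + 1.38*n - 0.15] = 6.3*n - 1.76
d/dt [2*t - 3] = 2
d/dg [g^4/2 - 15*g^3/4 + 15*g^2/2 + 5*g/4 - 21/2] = 2*g^3 - 45*g^2/4 + 15*g + 5/4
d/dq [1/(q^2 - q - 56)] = (1 - 2*q)/(-q^2 + q + 56)^2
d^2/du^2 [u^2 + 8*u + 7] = 2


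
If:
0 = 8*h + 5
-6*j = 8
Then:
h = -5/8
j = -4/3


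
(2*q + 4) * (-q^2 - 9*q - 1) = -2*q^3 - 22*q^2 - 38*q - 4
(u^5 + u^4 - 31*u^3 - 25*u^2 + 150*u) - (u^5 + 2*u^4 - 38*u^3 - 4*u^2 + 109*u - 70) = -u^4 + 7*u^3 - 21*u^2 + 41*u + 70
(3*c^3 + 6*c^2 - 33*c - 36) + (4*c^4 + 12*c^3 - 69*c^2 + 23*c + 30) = 4*c^4 + 15*c^3 - 63*c^2 - 10*c - 6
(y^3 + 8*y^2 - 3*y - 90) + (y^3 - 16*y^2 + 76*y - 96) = 2*y^3 - 8*y^2 + 73*y - 186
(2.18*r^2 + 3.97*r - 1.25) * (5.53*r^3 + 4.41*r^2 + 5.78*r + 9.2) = 12.0554*r^5 + 31.5679*r^4 + 23.1956*r^3 + 37.4901*r^2 + 29.299*r - 11.5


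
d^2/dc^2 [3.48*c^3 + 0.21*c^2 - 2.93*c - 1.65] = 20.88*c + 0.42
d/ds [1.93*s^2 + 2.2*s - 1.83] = 3.86*s + 2.2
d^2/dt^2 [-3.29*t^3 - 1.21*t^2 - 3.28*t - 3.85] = -19.74*t - 2.42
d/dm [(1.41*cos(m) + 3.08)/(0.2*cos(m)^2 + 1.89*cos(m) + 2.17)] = (0.282*cos(m)^2 + 1.232*cos(m) + 2.7615)*sin(m)/(0.04*cos(m)^4 + 0.756*cos(m)^3 + 4.4401*cos(m)^2 + 8.2026*cos(m) + 4.7089)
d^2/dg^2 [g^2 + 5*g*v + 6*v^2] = 2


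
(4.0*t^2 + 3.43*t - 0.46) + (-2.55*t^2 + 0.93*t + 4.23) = 1.45*t^2 + 4.36*t + 3.77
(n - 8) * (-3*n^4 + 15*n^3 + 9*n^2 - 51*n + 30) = -3*n^5 + 39*n^4 - 111*n^3 - 123*n^2 + 438*n - 240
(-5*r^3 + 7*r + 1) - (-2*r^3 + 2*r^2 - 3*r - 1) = -3*r^3 - 2*r^2 + 10*r + 2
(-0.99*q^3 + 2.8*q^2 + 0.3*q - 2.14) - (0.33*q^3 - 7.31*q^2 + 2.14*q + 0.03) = -1.32*q^3 + 10.11*q^2 - 1.84*q - 2.17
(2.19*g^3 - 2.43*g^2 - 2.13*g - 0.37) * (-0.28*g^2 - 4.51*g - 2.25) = -0.6132*g^5 - 9.1965*g^4 + 6.6282*g^3 + 15.1774*g^2 + 6.4612*g + 0.8325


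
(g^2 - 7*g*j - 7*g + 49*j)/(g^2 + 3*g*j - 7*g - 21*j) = (g - 7*j)/(g + 3*j)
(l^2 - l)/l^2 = (l - 1)/l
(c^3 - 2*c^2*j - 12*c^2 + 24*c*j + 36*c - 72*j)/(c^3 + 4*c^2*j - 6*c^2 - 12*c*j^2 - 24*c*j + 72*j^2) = (c - 6)/(c + 6*j)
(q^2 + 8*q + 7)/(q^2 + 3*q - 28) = (q + 1)/(q - 4)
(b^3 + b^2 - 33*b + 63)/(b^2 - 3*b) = b + 4 - 21/b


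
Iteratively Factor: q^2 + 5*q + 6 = (q + 2)*(q + 3)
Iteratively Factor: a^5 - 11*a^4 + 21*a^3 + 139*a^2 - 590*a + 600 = (a - 5)*(a^4 - 6*a^3 - 9*a^2 + 94*a - 120) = (a - 5)*(a - 3)*(a^3 - 3*a^2 - 18*a + 40) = (a - 5)^2*(a - 3)*(a^2 + 2*a - 8) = (a - 5)^2*(a - 3)*(a + 4)*(a - 2)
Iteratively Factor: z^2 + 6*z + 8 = (z + 4)*(z + 2)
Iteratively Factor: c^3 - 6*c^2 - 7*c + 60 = (c + 3)*(c^2 - 9*c + 20) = (c - 5)*(c + 3)*(c - 4)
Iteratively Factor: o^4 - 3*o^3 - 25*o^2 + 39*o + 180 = (o - 4)*(o^3 + o^2 - 21*o - 45) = (o - 4)*(o + 3)*(o^2 - 2*o - 15) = (o - 5)*(o - 4)*(o + 3)*(o + 3)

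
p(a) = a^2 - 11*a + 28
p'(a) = 2*a - 11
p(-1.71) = 49.73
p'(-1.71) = -14.42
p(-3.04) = 70.68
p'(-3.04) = -17.08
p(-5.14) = 110.96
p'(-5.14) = -21.28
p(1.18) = 16.41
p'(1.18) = -8.64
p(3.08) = 3.61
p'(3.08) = -4.84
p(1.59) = 13.04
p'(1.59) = -7.82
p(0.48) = 22.95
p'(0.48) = -10.04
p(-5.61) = 121.18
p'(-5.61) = -22.22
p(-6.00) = 130.00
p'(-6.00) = -23.00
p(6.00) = -2.00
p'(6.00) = 1.00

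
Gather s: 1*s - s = 0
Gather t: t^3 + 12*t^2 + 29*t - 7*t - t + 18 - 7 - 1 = t^3 + 12*t^2 + 21*t + 10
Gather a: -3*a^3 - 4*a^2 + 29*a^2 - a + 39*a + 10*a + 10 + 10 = -3*a^3 + 25*a^2 + 48*a + 20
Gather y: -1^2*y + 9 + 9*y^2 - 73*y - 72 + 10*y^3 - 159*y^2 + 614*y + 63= 10*y^3 - 150*y^2 + 540*y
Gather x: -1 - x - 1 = -x - 2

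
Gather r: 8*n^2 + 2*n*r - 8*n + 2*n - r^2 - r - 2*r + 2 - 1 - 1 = 8*n^2 - 6*n - r^2 + r*(2*n - 3)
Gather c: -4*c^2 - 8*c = -4*c^2 - 8*c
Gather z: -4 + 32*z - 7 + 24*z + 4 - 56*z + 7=0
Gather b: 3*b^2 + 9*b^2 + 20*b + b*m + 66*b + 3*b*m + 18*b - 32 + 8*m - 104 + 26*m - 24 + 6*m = 12*b^2 + b*(4*m + 104) + 40*m - 160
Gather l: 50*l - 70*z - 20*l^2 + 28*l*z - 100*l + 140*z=-20*l^2 + l*(28*z - 50) + 70*z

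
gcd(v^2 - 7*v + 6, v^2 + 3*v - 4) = v - 1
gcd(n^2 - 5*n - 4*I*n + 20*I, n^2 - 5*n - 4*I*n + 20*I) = n^2 + n*(-5 - 4*I) + 20*I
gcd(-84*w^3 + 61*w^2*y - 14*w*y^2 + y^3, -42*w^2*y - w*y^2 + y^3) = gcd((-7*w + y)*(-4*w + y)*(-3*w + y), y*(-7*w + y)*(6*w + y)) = -7*w + y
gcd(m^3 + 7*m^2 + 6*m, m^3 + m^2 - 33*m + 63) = 1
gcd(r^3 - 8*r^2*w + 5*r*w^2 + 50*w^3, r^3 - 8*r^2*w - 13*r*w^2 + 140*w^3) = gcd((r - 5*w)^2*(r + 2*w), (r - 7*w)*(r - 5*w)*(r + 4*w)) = r - 5*w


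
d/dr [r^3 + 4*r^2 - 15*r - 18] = 3*r^2 + 8*r - 15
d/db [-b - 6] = -1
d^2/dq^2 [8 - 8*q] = 0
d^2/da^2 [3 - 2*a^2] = -4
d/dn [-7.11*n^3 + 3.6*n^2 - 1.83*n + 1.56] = -21.33*n^2 + 7.2*n - 1.83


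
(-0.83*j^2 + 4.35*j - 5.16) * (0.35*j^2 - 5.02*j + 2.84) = -0.2905*j^4 + 5.6891*j^3 - 26.0002*j^2 + 38.2572*j - 14.6544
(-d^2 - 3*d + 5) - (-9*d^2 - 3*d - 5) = 8*d^2 + 10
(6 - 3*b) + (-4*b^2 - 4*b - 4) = -4*b^2 - 7*b + 2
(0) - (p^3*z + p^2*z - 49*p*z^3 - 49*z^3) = -p^3*z - p^2*z + 49*p*z^3 + 49*z^3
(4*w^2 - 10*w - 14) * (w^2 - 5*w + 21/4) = 4*w^4 - 30*w^3 + 57*w^2 + 35*w/2 - 147/2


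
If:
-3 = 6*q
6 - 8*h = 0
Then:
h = 3/4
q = -1/2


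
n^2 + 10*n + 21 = (n + 3)*(n + 7)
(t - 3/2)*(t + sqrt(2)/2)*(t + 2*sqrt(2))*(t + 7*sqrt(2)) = t^4 - 3*t^3/2 + 19*sqrt(2)*t^3/2 - 57*sqrt(2)*t^2/4 + 37*t^2 - 111*t/2 + 14*sqrt(2)*t - 21*sqrt(2)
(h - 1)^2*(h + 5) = h^3 + 3*h^2 - 9*h + 5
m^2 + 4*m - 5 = (m - 1)*(m + 5)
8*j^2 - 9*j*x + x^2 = (-8*j + x)*(-j + x)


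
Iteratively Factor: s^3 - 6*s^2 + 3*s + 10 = (s - 5)*(s^2 - s - 2) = (s - 5)*(s + 1)*(s - 2)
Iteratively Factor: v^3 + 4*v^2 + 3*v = (v + 1)*(v^2 + 3*v) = v*(v + 1)*(v + 3)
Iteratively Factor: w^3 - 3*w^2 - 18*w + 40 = (w - 5)*(w^2 + 2*w - 8) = (w - 5)*(w + 4)*(w - 2)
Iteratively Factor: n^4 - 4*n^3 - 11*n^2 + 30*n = (n + 3)*(n^3 - 7*n^2 + 10*n) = (n - 2)*(n + 3)*(n^2 - 5*n) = n*(n - 2)*(n + 3)*(n - 5)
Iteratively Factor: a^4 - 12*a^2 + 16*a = (a)*(a^3 - 12*a + 16) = a*(a + 4)*(a^2 - 4*a + 4) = a*(a - 2)*(a + 4)*(a - 2)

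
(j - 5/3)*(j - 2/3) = j^2 - 7*j/3 + 10/9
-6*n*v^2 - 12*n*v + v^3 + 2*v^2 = v*(-6*n + v)*(v + 2)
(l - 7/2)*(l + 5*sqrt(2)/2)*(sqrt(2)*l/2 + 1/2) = sqrt(2)*l^3/2 - 7*sqrt(2)*l^2/4 + 3*l^2 - 21*l/2 + 5*sqrt(2)*l/4 - 35*sqrt(2)/8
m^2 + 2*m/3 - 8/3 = (m - 4/3)*(m + 2)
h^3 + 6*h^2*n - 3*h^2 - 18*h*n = h*(h - 3)*(h + 6*n)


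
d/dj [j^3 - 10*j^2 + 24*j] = 3*j^2 - 20*j + 24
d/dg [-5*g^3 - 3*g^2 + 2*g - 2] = -15*g^2 - 6*g + 2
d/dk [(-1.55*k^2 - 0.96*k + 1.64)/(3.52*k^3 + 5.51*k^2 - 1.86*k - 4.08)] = (5.456*k^4 + 6.7584*k^3 - 9.1458*k^2 - 5.42479999999999*k + 6.9672)/(12.3904*k^6 + 38.7904*k^5 + 17.2657*k^4 - 49.2204*k^3 - 41.502*k^2 + 15.1776*k + 16.6464)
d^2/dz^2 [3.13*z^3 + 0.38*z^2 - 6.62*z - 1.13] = 18.78*z + 0.76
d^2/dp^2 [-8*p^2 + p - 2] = -16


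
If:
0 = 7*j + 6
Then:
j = -6/7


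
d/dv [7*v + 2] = 7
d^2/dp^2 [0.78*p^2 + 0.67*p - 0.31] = 1.56000000000000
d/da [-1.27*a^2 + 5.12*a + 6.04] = 5.12 - 2.54*a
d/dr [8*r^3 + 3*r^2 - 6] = 6*r*(4*r + 1)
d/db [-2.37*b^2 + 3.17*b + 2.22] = 3.17 - 4.74*b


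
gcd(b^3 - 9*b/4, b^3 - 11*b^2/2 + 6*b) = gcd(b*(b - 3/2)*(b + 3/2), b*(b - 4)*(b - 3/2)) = b^2 - 3*b/2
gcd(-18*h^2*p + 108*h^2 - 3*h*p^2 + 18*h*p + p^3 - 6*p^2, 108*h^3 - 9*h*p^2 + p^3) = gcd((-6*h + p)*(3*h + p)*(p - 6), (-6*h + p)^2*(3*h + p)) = -18*h^2 - 3*h*p + p^2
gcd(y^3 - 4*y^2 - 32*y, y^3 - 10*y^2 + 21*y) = y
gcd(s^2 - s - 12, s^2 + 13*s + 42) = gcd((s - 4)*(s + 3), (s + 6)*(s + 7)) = 1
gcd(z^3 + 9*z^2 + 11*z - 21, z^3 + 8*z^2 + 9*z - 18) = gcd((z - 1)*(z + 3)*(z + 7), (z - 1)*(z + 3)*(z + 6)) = z^2 + 2*z - 3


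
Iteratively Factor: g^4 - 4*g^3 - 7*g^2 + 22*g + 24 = (g + 2)*(g^3 - 6*g^2 + 5*g + 12) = (g - 3)*(g + 2)*(g^2 - 3*g - 4) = (g - 4)*(g - 3)*(g + 2)*(g + 1)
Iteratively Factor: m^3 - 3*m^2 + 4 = (m - 2)*(m^2 - m - 2) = (m - 2)*(m + 1)*(m - 2)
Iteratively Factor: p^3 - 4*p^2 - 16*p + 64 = (p + 4)*(p^2 - 8*p + 16) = (p - 4)*(p + 4)*(p - 4)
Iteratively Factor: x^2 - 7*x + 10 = (x - 5)*(x - 2)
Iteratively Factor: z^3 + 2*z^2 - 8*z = (z + 4)*(z^2 - 2*z) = z*(z + 4)*(z - 2)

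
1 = 1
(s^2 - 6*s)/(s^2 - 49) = s*(s - 6)/(s^2 - 49)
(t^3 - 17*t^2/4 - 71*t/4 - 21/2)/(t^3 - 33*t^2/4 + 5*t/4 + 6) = (t^2 - 5*t - 14)/(t^2 - 9*t + 8)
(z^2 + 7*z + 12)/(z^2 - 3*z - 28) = (z + 3)/(z - 7)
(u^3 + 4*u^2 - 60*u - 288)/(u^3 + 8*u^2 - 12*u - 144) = (u - 8)/(u - 4)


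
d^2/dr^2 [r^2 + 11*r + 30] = 2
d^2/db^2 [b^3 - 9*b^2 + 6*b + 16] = 6*b - 18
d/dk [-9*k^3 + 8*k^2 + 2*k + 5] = -27*k^2 + 16*k + 2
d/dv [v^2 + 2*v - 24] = 2*v + 2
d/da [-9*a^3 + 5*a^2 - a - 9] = -27*a^2 + 10*a - 1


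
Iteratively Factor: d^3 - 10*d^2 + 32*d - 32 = (d - 2)*(d^2 - 8*d + 16) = (d - 4)*(d - 2)*(d - 4)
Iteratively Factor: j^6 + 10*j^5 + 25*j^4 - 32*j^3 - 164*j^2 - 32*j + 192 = (j + 3)*(j^5 + 7*j^4 + 4*j^3 - 44*j^2 - 32*j + 64) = (j - 2)*(j + 3)*(j^4 + 9*j^3 + 22*j^2 - 32) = (j - 2)*(j + 2)*(j + 3)*(j^3 + 7*j^2 + 8*j - 16) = (j - 2)*(j + 2)*(j + 3)*(j + 4)*(j^2 + 3*j - 4) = (j - 2)*(j + 2)*(j + 3)*(j + 4)^2*(j - 1)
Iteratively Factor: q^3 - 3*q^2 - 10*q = (q)*(q^2 - 3*q - 10) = q*(q - 5)*(q + 2)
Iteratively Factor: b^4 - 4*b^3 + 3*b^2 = (b)*(b^3 - 4*b^2 + 3*b) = b^2*(b^2 - 4*b + 3) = b^2*(b - 3)*(b - 1)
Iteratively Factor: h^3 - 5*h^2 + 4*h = (h)*(h^2 - 5*h + 4) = h*(h - 4)*(h - 1)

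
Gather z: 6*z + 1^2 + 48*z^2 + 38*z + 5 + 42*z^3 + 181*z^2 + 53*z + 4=42*z^3 + 229*z^2 + 97*z + 10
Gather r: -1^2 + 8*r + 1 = 8*r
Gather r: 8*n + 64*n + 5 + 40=72*n + 45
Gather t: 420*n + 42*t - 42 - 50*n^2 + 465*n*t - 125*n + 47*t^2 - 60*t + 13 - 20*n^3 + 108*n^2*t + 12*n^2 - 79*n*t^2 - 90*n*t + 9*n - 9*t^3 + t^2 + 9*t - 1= -20*n^3 - 38*n^2 + 304*n - 9*t^3 + t^2*(48 - 79*n) + t*(108*n^2 + 375*n - 9) - 30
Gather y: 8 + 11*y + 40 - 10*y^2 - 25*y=-10*y^2 - 14*y + 48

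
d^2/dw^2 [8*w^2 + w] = 16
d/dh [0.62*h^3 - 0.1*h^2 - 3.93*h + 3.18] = 1.86*h^2 - 0.2*h - 3.93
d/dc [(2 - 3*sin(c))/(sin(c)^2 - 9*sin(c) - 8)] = (3*sin(c)^2 - 4*sin(c) + 42)*cos(c)/(sin(c)^2 - 9*sin(c) - 8)^2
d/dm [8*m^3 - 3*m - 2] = 24*m^2 - 3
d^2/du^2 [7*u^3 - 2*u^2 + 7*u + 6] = 42*u - 4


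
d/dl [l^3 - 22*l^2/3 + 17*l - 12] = 3*l^2 - 44*l/3 + 17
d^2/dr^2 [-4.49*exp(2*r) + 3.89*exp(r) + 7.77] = (3.89 - 17.96*exp(r))*exp(r)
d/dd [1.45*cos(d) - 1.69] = -1.45*sin(d)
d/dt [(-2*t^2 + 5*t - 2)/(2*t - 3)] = (-4*t^2 + 12*t - 11)/(4*t^2 - 12*t + 9)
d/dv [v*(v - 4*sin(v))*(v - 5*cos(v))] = v*(v - 4*sin(v))*(5*sin(v) + 1) - v*(v - 5*cos(v))*(4*cos(v) - 1) + (v - 4*sin(v))*(v - 5*cos(v))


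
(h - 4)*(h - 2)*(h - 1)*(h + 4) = h^4 - 3*h^3 - 14*h^2 + 48*h - 32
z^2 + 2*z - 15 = (z - 3)*(z + 5)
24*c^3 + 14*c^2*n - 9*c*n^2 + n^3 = (-6*c + n)*(-4*c + n)*(c + n)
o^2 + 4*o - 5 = (o - 1)*(o + 5)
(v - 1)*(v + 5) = v^2 + 4*v - 5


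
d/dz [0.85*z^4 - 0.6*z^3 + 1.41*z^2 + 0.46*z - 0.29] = 3.4*z^3 - 1.8*z^2 + 2.82*z + 0.46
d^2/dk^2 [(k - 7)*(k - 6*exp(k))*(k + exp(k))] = -5*k^2*exp(k) - 24*k*exp(2*k) + 15*k*exp(k) + 6*k + 144*exp(2*k) + 60*exp(k) - 14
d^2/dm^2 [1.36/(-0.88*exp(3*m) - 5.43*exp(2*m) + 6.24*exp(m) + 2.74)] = (-1.36*(2.64*exp(2*m) + 10.86*exp(m) - 6.24)*(5.28*exp(2*m) + 21.72*exp(m) - 12.48)*exp(m) + (10.7712*exp(2*m) + 29.5392*exp(m) - 8.4864)*(0.88*exp(3*m) + 5.43*exp(2*m) - 6.24*exp(m) - 2.74))*exp(m)/(0.88*exp(3*m) + 5.43*exp(2*m) - 6.24*exp(m) - 2.74)^3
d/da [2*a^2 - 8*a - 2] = 4*a - 8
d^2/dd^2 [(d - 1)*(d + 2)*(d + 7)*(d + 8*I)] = 12*d^2 + 48*d*(1 + I) + 10 + 128*I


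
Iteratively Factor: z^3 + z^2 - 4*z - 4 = (z - 2)*(z^2 + 3*z + 2) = (z - 2)*(z + 1)*(z + 2)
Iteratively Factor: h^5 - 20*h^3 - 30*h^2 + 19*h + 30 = (h - 1)*(h^4 + h^3 - 19*h^2 - 49*h - 30) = (h - 1)*(h + 1)*(h^3 - 19*h - 30) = (h - 5)*(h - 1)*(h + 1)*(h^2 + 5*h + 6) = (h - 5)*(h - 1)*(h + 1)*(h + 2)*(h + 3)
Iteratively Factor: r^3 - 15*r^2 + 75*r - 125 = (r - 5)*(r^2 - 10*r + 25) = (r - 5)^2*(r - 5)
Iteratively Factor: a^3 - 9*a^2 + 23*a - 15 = (a - 5)*(a^2 - 4*a + 3) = (a - 5)*(a - 3)*(a - 1)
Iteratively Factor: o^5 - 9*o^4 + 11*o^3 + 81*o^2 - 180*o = (o - 5)*(o^4 - 4*o^3 - 9*o^2 + 36*o) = (o - 5)*(o - 3)*(o^3 - o^2 - 12*o) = (o - 5)*(o - 3)*(o + 3)*(o^2 - 4*o) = (o - 5)*(o - 4)*(o - 3)*(o + 3)*(o)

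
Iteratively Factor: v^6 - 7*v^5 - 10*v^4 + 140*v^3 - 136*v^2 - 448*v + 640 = (v - 2)*(v^5 - 5*v^4 - 20*v^3 + 100*v^2 + 64*v - 320) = (v - 5)*(v - 2)*(v^4 - 20*v^2 + 64) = (v - 5)*(v - 2)*(v + 4)*(v^3 - 4*v^2 - 4*v + 16) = (v - 5)*(v - 2)*(v + 2)*(v + 4)*(v^2 - 6*v + 8) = (v - 5)*(v - 4)*(v - 2)*(v + 2)*(v + 4)*(v - 2)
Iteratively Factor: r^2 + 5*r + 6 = (r + 2)*(r + 3)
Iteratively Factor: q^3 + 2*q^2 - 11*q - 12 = (q + 1)*(q^2 + q - 12) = (q - 3)*(q + 1)*(q + 4)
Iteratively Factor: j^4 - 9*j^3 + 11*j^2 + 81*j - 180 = (j - 3)*(j^3 - 6*j^2 - 7*j + 60) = (j - 3)*(j + 3)*(j^2 - 9*j + 20) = (j - 5)*(j - 3)*(j + 3)*(j - 4)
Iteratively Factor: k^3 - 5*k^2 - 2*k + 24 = (k - 3)*(k^2 - 2*k - 8) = (k - 3)*(k + 2)*(k - 4)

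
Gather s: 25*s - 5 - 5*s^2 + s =-5*s^2 + 26*s - 5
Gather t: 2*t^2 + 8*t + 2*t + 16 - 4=2*t^2 + 10*t + 12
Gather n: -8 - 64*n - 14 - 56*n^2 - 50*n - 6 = -56*n^2 - 114*n - 28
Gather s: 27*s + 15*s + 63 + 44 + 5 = 42*s + 112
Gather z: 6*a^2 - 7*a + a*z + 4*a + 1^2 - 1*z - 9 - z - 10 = 6*a^2 - 3*a + z*(a - 2) - 18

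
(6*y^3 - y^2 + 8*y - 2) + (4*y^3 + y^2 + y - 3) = 10*y^3 + 9*y - 5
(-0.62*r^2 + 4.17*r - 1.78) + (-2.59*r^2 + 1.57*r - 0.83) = -3.21*r^2 + 5.74*r - 2.61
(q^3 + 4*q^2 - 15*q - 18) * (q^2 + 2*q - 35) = q^5 + 6*q^4 - 42*q^3 - 188*q^2 + 489*q + 630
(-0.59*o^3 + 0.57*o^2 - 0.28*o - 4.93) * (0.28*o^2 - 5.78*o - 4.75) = -0.1652*o^5 + 3.5698*o^4 - 0.5705*o^3 - 2.4695*o^2 + 29.8254*o + 23.4175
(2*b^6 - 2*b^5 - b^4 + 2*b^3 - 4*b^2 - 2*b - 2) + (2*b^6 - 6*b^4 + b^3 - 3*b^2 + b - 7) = 4*b^6 - 2*b^5 - 7*b^4 + 3*b^3 - 7*b^2 - b - 9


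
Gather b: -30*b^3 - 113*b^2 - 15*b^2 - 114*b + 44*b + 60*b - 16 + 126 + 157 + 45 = -30*b^3 - 128*b^2 - 10*b + 312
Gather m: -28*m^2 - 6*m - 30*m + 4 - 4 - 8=-28*m^2 - 36*m - 8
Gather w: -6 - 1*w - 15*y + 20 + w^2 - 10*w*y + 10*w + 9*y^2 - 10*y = w^2 + w*(9 - 10*y) + 9*y^2 - 25*y + 14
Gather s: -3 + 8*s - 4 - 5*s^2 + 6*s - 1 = -5*s^2 + 14*s - 8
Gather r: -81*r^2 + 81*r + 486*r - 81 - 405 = -81*r^2 + 567*r - 486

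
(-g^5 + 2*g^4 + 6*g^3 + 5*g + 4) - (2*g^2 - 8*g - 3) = -g^5 + 2*g^4 + 6*g^3 - 2*g^2 + 13*g + 7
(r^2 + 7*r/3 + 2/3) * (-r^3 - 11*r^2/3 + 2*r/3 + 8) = -r^5 - 6*r^4 - 77*r^3/9 + 64*r^2/9 + 172*r/9 + 16/3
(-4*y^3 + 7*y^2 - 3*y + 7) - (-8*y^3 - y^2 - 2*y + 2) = 4*y^3 + 8*y^2 - y + 5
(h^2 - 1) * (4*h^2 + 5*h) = 4*h^4 + 5*h^3 - 4*h^2 - 5*h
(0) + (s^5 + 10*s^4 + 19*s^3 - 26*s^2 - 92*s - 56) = s^5 + 10*s^4 + 19*s^3 - 26*s^2 - 92*s - 56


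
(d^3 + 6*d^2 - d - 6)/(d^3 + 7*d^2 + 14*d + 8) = (d^2 + 5*d - 6)/(d^2 + 6*d + 8)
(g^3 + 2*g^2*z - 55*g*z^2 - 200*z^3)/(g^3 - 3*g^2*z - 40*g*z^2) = (g + 5*z)/g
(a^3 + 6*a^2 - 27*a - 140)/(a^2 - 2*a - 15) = (a^2 + 11*a + 28)/(a + 3)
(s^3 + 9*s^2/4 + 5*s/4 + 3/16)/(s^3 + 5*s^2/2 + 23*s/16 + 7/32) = 2*(2*s + 3)/(4*s + 7)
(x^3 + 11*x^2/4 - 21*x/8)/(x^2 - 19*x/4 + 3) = x*(2*x + 7)/(2*(x - 4))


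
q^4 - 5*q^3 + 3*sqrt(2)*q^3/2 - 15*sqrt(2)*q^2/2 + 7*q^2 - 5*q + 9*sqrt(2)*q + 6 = (q - 3)*(q - 2)*(q + sqrt(2)/2)*(q + sqrt(2))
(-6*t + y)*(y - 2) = -6*t*y + 12*t + y^2 - 2*y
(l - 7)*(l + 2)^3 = l^4 - l^3 - 30*l^2 - 76*l - 56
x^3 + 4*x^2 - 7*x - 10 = (x - 2)*(x + 1)*(x + 5)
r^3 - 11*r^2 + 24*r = r*(r - 8)*(r - 3)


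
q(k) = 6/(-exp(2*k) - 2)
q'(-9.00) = 0.00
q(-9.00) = -3.00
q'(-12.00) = 0.00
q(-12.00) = -3.00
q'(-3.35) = 0.00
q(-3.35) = -3.00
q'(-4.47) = 0.00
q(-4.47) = -3.00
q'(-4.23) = 0.00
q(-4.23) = -3.00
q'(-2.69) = 0.01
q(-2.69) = -2.99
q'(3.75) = 0.01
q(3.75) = -0.00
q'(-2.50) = 0.02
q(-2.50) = -2.99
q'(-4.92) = 0.00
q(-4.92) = -3.00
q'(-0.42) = 0.88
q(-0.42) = -2.47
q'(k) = 12*exp(2*k)/(-exp(2*k) - 2)^2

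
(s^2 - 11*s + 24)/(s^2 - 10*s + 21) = (s - 8)/(s - 7)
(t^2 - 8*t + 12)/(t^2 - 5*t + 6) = (t - 6)/(t - 3)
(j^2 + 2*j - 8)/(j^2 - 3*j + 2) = (j + 4)/(j - 1)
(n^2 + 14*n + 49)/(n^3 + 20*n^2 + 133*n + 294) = 1/(n + 6)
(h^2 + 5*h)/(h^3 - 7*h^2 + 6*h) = (h + 5)/(h^2 - 7*h + 6)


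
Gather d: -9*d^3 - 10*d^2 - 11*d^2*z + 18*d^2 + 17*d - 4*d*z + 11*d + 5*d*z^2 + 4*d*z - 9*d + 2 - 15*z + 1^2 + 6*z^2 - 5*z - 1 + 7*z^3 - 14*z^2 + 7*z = -9*d^3 + d^2*(8 - 11*z) + d*(5*z^2 + 19) + 7*z^3 - 8*z^2 - 13*z + 2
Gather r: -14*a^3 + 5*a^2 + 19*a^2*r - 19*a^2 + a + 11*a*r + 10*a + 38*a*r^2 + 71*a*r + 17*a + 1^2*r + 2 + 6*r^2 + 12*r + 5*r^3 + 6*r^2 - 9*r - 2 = -14*a^3 - 14*a^2 + 28*a + 5*r^3 + r^2*(38*a + 12) + r*(19*a^2 + 82*a + 4)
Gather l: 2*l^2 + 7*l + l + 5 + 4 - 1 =2*l^2 + 8*l + 8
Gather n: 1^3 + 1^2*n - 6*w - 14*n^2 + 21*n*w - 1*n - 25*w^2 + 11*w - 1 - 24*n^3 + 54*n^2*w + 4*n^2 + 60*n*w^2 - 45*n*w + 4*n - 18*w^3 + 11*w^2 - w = -24*n^3 + n^2*(54*w - 10) + n*(60*w^2 - 24*w + 4) - 18*w^3 - 14*w^2 + 4*w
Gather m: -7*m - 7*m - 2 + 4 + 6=8 - 14*m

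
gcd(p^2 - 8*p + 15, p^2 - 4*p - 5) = p - 5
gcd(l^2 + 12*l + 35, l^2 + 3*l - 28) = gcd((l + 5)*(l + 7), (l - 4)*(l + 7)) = l + 7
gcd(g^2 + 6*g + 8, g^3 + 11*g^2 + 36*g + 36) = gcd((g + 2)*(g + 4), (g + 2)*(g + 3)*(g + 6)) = g + 2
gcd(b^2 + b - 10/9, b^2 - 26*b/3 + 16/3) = b - 2/3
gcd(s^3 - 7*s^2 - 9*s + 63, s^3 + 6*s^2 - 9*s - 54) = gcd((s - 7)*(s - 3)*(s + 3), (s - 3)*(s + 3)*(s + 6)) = s^2 - 9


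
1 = 1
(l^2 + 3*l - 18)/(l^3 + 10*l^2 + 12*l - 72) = (l - 3)/(l^2 + 4*l - 12)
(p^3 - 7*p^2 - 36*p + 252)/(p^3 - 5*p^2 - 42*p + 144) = (p^2 - 13*p + 42)/(p^2 - 11*p + 24)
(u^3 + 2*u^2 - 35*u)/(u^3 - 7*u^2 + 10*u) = (u + 7)/(u - 2)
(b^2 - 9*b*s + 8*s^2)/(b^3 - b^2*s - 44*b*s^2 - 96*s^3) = (b - s)/(b^2 + 7*b*s + 12*s^2)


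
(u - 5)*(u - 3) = u^2 - 8*u + 15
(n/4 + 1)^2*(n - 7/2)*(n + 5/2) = n^4/16 + 7*n^3/16 - 3*n^2/64 - 43*n/8 - 35/4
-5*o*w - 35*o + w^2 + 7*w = (-5*o + w)*(w + 7)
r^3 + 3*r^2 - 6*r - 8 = (r - 2)*(r + 1)*(r + 4)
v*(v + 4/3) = v^2 + 4*v/3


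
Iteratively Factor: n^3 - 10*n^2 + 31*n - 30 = (n - 3)*(n^2 - 7*n + 10) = (n - 5)*(n - 3)*(n - 2)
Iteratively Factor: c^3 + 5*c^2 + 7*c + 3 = (c + 1)*(c^2 + 4*c + 3) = (c + 1)*(c + 3)*(c + 1)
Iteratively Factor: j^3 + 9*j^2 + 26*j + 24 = (j + 3)*(j^2 + 6*j + 8) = (j + 3)*(j + 4)*(j + 2)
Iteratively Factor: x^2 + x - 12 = (x + 4)*(x - 3)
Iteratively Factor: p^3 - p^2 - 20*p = (p + 4)*(p^2 - 5*p) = (p - 5)*(p + 4)*(p)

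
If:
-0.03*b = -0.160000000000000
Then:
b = 5.33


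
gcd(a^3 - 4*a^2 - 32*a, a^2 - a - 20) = a + 4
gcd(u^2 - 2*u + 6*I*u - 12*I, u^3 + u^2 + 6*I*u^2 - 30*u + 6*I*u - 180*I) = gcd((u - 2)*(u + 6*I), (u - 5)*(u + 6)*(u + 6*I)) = u + 6*I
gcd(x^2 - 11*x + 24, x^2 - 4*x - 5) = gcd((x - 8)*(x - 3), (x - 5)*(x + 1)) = 1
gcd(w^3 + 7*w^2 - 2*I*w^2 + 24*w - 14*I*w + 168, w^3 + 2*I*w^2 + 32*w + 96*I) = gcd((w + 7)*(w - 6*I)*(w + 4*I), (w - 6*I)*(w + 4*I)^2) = w^2 - 2*I*w + 24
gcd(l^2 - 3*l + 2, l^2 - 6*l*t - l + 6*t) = l - 1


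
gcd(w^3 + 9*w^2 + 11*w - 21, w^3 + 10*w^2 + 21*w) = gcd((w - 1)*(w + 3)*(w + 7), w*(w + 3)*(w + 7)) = w^2 + 10*w + 21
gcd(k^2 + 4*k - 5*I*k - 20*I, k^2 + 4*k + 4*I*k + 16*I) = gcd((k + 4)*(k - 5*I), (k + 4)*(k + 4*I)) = k + 4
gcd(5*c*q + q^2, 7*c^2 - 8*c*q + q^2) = 1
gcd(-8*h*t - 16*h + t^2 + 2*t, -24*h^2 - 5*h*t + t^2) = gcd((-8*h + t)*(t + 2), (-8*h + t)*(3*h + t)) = -8*h + t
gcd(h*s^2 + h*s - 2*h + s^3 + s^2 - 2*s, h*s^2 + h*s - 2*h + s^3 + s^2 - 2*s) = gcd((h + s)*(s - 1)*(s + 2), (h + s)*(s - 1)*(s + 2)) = h*s^2 + h*s - 2*h + s^3 + s^2 - 2*s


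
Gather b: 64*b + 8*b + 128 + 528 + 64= 72*b + 720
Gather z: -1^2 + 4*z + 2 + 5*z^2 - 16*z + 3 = 5*z^2 - 12*z + 4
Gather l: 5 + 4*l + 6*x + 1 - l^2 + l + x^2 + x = -l^2 + 5*l + x^2 + 7*x + 6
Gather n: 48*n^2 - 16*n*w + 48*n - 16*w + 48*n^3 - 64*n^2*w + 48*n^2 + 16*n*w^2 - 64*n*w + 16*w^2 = 48*n^3 + n^2*(96 - 64*w) + n*(16*w^2 - 80*w + 48) + 16*w^2 - 16*w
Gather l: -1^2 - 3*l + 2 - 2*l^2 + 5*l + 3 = -2*l^2 + 2*l + 4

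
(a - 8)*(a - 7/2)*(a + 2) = a^3 - 19*a^2/2 + 5*a + 56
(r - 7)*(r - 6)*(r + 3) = r^3 - 10*r^2 + 3*r + 126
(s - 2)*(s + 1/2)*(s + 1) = s^3 - s^2/2 - 5*s/2 - 1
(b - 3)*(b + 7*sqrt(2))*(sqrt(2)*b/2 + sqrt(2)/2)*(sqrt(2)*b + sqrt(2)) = b^4 - b^3 + 7*sqrt(2)*b^3 - 7*sqrt(2)*b^2 - 5*b^2 - 35*sqrt(2)*b - 3*b - 21*sqrt(2)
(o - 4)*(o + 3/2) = o^2 - 5*o/2 - 6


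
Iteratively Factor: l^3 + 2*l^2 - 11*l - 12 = (l + 4)*(l^2 - 2*l - 3) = (l + 1)*(l + 4)*(l - 3)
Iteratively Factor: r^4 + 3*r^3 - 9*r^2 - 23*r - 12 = (r + 4)*(r^3 - r^2 - 5*r - 3) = (r + 1)*(r + 4)*(r^2 - 2*r - 3) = (r + 1)^2*(r + 4)*(r - 3)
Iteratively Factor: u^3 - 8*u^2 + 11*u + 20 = (u - 4)*(u^2 - 4*u - 5) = (u - 4)*(u + 1)*(u - 5)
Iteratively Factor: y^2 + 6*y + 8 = (y + 2)*(y + 4)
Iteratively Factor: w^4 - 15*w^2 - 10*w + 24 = (w + 3)*(w^3 - 3*w^2 - 6*w + 8) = (w - 1)*(w + 3)*(w^2 - 2*w - 8) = (w - 1)*(w + 2)*(w + 3)*(w - 4)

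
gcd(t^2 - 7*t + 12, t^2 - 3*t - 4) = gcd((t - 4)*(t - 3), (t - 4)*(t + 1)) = t - 4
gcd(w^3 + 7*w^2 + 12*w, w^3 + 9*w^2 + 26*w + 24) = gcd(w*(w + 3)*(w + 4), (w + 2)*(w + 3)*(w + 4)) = w^2 + 7*w + 12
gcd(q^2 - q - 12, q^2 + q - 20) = q - 4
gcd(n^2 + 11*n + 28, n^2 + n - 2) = 1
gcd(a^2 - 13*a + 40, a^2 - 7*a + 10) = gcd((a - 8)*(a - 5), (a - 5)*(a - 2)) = a - 5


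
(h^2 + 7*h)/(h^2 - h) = (h + 7)/(h - 1)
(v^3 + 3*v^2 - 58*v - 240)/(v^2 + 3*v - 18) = (v^2 - 3*v - 40)/(v - 3)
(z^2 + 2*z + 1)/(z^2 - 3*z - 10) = (z^2 + 2*z + 1)/(z^2 - 3*z - 10)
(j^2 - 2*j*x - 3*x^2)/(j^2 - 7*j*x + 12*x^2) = (-j - x)/(-j + 4*x)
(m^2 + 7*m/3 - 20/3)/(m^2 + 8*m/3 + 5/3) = (3*m^2 + 7*m - 20)/(3*m^2 + 8*m + 5)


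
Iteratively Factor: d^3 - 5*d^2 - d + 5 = (d - 1)*(d^2 - 4*d - 5) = (d - 5)*(d - 1)*(d + 1)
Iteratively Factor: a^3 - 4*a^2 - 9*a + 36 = (a - 4)*(a^2 - 9) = (a - 4)*(a - 3)*(a + 3)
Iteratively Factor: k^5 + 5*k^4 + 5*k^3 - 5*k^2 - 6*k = (k + 2)*(k^4 + 3*k^3 - k^2 - 3*k) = (k + 2)*(k + 3)*(k^3 - k) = (k - 1)*(k + 2)*(k + 3)*(k^2 + k) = k*(k - 1)*(k + 2)*(k + 3)*(k + 1)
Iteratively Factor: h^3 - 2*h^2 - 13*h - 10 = (h - 5)*(h^2 + 3*h + 2) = (h - 5)*(h + 2)*(h + 1)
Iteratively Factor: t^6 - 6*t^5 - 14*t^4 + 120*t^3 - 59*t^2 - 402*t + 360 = (t - 3)*(t^5 - 3*t^4 - 23*t^3 + 51*t^2 + 94*t - 120) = (t - 3)*(t + 4)*(t^4 - 7*t^3 + 5*t^2 + 31*t - 30) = (t - 5)*(t - 3)*(t + 4)*(t^3 - 2*t^2 - 5*t + 6) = (t - 5)*(t - 3)*(t - 1)*(t + 4)*(t^2 - t - 6) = (t - 5)*(t - 3)*(t - 1)*(t + 2)*(t + 4)*(t - 3)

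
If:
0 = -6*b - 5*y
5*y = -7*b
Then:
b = 0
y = 0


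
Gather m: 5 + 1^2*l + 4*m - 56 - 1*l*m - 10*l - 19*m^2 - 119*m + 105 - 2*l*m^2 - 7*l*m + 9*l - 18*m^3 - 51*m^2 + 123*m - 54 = -18*m^3 + m^2*(-2*l - 70) + m*(8 - 8*l)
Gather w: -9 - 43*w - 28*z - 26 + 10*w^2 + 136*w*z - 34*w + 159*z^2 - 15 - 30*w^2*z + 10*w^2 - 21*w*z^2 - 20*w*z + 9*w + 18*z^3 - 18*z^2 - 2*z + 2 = w^2*(20 - 30*z) + w*(-21*z^2 + 116*z - 68) + 18*z^3 + 141*z^2 - 30*z - 48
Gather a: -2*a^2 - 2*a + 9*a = -2*a^2 + 7*a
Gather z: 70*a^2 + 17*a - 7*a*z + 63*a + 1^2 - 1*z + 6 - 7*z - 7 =70*a^2 + 80*a + z*(-7*a - 8)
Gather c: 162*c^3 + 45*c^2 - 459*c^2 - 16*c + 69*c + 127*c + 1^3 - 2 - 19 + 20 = 162*c^3 - 414*c^2 + 180*c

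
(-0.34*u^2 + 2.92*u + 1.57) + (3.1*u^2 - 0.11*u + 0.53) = 2.76*u^2 + 2.81*u + 2.1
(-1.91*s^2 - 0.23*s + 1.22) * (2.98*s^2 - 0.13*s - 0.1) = -5.6918*s^4 - 0.4371*s^3 + 3.8565*s^2 - 0.1356*s - 0.122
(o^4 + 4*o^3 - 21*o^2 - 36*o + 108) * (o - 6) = o^5 - 2*o^4 - 45*o^3 + 90*o^2 + 324*o - 648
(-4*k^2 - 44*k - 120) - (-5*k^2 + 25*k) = k^2 - 69*k - 120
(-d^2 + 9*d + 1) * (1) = -d^2 + 9*d + 1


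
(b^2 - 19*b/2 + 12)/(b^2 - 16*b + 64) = (b - 3/2)/(b - 8)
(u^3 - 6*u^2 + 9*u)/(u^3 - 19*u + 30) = u*(u - 3)/(u^2 + 3*u - 10)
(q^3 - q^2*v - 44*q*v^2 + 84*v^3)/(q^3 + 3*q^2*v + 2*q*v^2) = (q^3 - q^2*v - 44*q*v^2 + 84*v^3)/(q*(q^2 + 3*q*v + 2*v^2))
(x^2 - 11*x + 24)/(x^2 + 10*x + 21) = (x^2 - 11*x + 24)/(x^2 + 10*x + 21)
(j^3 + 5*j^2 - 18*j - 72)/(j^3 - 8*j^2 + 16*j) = (j^2 + 9*j + 18)/(j*(j - 4))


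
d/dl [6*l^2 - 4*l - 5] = 12*l - 4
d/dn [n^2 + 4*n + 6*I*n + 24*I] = 2*n + 4 + 6*I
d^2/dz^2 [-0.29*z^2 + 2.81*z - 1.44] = -0.580000000000000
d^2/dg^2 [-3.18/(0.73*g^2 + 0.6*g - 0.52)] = (3.389244*g^2 + 2.78568*g - 3.18*(1.46*g + 0.6)*(2.92*g + 1.2) - 2.414256)/(0.73*g^2 + 0.6*g - 0.52)^3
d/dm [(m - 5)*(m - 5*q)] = 2*m - 5*q - 5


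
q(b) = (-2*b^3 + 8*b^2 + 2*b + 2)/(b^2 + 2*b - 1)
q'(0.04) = -8.02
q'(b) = (-2*b - 2)*(-2*b^3 + 8*b^2 + 2*b + 2)/(b^2 + 2*b - 1)^2 + (-6*b^2 + 16*b + 2)/(b^2 + 2*b - 1)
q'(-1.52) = 29.43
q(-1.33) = -9.62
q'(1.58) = -1.46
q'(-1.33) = 19.17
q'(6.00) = -1.69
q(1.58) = 3.70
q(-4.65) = 32.39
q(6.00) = -2.77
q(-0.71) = -2.78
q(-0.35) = -1.50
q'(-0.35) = 1.51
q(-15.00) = 43.93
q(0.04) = -2.28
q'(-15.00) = -1.85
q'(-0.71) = 5.62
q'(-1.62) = 37.98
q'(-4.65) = 3.03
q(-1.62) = -17.49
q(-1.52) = -14.15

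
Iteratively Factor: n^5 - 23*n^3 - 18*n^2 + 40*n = (n - 5)*(n^4 + 5*n^3 + 2*n^2 - 8*n) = (n - 5)*(n + 4)*(n^3 + n^2 - 2*n) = n*(n - 5)*(n + 4)*(n^2 + n - 2) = n*(n - 5)*(n - 1)*(n + 4)*(n + 2)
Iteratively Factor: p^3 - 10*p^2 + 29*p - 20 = (p - 5)*(p^2 - 5*p + 4) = (p - 5)*(p - 4)*(p - 1)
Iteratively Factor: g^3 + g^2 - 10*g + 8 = (g - 2)*(g^2 + 3*g - 4) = (g - 2)*(g - 1)*(g + 4)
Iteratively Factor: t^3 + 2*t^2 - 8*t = (t - 2)*(t^2 + 4*t) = t*(t - 2)*(t + 4)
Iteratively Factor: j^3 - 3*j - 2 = (j + 1)*(j^2 - j - 2) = (j + 1)^2*(j - 2)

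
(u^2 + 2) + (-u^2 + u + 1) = u + 3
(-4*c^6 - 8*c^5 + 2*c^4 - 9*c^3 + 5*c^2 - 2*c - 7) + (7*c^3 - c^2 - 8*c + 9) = -4*c^6 - 8*c^5 + 2*c^4 - 2*c^3 + 4*c^2 - 10*c + 2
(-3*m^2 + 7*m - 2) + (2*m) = -3*m^2 + 9*m - 2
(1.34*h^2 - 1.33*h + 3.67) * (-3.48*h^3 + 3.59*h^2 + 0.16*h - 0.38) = -4.6632*h^5 + 9.439*h^4 - 17.3319*h^3 + 12.4533*h^2 + 1.0926*h - 1.3946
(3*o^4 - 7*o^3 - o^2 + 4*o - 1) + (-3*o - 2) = 3*o^4 - 7*o^3 - o^2 + o - 3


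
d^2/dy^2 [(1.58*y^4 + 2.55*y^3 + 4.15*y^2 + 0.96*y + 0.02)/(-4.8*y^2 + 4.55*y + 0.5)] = (-72.8063999999999*y^6 + 207.0432*y^5 - 173.5077*y^4 - 400.84355*y^3 - 102.0723*y^2 - 15.0282*y + 1.3689)/(110.592*y^6 - 314.496*y^5 + 263.556*y^4 - 28.676375*y^3 - 27.45375*y^2 - 3.4125*y - 0.125)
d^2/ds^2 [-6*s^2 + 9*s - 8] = -12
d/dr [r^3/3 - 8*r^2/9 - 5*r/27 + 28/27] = r^2 - 16*r/9 - 5/27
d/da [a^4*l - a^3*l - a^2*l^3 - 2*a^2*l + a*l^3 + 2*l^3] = l*(4*a^3 - 3*a^2 - 2*a*l^2 - 4*a + l^2)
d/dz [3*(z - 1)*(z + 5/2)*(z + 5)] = 9*z^2 + 39*z + 15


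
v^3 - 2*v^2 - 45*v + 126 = (v - 6)*(v - 3)*(v + 7)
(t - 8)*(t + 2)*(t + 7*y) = t^3 + 7*t^2*y - 6*t^2 - 42*t*y - 16*t - 112*y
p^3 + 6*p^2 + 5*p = p*(p + 1)*(p + 5)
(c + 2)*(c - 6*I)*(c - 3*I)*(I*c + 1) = I*c^4 + 10*c^3 + 2*I*c^3 + 20*c^2 - 27*I*c^2 - 18*c - 54*I*c - 36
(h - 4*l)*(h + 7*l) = h^2 + 3*h*l - 28*l^2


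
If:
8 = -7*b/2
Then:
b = -16/7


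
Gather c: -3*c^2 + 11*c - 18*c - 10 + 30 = -3*c^2 - 7*c + 20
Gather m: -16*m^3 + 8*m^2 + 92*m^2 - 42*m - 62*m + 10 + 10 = -16*m^3 + 100*m^2 - 104*m + 20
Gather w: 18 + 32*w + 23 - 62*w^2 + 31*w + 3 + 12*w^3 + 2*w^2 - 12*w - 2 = 12*w^3 - 60*w^2 + 51*w + 42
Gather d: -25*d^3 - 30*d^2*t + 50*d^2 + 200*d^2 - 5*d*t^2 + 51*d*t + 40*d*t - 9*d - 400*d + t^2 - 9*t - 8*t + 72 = -25*d^3 + d^2*(250 - 30*t) + d*(-5*t^2 + 91*t - 409) + t^2 - 17*t + 72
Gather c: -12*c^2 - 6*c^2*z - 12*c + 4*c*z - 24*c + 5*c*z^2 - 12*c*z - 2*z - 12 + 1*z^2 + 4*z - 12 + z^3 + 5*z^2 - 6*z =c^2*(-6*z - 12) + c*(5*z^2 - 8*z - 36) + z^3 + 6*z^2 - 4*z - 24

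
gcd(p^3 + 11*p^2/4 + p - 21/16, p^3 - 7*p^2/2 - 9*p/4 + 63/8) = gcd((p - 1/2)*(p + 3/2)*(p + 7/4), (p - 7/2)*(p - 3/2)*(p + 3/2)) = p + 3/2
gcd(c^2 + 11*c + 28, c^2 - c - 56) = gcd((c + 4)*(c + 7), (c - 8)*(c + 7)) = c + 7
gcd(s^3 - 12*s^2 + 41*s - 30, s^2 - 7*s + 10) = s - 5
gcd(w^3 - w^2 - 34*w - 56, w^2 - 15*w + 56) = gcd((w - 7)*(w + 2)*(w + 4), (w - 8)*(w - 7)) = w - 7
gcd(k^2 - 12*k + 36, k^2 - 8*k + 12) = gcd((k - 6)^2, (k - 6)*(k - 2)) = k - 6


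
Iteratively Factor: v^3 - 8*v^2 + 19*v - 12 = (v - 3)*(v^2 - 5*v + 4) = (v - 4)*(v - 3)*(v - 1)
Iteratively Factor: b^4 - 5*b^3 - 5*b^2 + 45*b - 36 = (b - 4)*(b^3 - b^2 - 9*b + 9) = (b - 4)*(b - 1)*(b^2 - 9) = (b - 4)*(b - 3)*(b - 1)*(b + 3)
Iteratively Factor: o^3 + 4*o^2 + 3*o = (o)*(o^2 + 4*o + 3) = o*(o + 3)*(o + 1)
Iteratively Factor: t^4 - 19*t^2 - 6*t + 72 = (t - 2)*(t^3 + 2*t^2 - 15*t - 36) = (t - 4)*(t - 2)*(t^2 + 6*t + 9) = (t - 4)*(t - 2)*(t + 3)*(t + 3)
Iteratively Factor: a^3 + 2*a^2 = (a + 2)*(a^2) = a*(a + 2)*(a)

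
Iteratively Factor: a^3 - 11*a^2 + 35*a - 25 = (a - 1)*(a^2 - 10*a + 25) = (a - 5)*(a - 1)*(a - 5)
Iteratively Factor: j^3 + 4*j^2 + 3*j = (j)*(j^2 + 4*j + 3) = j*(j + 1)*(j + 3)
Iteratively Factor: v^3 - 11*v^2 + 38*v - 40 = (v - 5)*(v^2 - 6*v + 8) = (v - 5)*(v - 4)*(v - 2)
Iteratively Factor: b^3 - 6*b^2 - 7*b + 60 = (b - 5)*(b^2 - b - 12) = (b - 5)*(b + 3)*(b - 4)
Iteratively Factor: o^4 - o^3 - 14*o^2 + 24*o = (o - 2)*(o^3 + o^2 - 12*o) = o*(o - 2)*(o^2 + o - 12) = o*(o - 2)*(o + 4)*(o - 3)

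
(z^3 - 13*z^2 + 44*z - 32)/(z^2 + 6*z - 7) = (z^2 - 12*z + 32)/(z + 7)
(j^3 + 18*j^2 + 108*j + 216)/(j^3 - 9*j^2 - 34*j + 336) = (j^2 + 12*j + 36)/(j^2 - 15*j + 56)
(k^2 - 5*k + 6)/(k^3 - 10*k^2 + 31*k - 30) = 1/(k - 5)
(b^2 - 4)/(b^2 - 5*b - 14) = (b - 2)/(b - 7)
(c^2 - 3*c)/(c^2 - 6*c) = (c - 3)/(c - 6)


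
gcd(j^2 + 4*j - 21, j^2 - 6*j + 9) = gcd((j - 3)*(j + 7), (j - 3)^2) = j - 3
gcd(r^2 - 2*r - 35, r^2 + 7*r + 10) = r + 5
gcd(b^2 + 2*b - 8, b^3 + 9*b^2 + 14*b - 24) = b + 4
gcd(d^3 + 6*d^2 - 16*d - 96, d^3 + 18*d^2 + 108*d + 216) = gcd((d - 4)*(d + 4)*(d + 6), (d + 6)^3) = d + 6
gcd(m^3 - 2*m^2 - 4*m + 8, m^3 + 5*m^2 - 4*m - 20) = m^2 - 4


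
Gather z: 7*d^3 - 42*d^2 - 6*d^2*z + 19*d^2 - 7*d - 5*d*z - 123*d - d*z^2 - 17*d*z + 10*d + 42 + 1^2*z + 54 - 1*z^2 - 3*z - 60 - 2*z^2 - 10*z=7*d^3 - 23*d^2 - 120*d + z^2*(-d - 3) + z*(-6*d^2 - 22*d - 12) + 36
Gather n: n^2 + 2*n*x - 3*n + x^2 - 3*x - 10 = n^2 + n*(2*x - 3) + x^2 - 3*x - 10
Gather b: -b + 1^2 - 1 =-b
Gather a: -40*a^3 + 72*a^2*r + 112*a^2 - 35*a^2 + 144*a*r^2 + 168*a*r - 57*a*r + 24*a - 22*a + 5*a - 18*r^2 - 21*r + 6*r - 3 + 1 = -40*a^3 + a^2*(72*r + 77) + a*(144*r^2 + 111*r + 7) - 18*r^2 - 15*r - 2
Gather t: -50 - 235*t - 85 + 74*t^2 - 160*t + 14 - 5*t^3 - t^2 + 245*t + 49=-5*t^3 + 73*t^2 - 150*t - 72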